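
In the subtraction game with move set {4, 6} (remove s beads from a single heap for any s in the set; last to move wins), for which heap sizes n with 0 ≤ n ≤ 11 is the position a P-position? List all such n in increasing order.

Grundy values for subtraction set {4, 6}:
g(0) = mex{} = 0
g(1) = mex{} = 0
g(2) = mex{} = 0
g(3) = mex{} = 0
g(4) = mex{0} = 1
g(5) = mex{0} = 1
g(6) = mex{0} = 1
g(7) = mex{0} = 1
g(8) = mex{0,1} = 2
g(9) = mex{0,1} = 2
g(10) = mex{1} = 0
g(11) = mex{1} = 0
The P-positions (g = 0) in 0..11 are 0, 1, 2, 3, 10, 11.

0, 1, 2, 3, 10, 11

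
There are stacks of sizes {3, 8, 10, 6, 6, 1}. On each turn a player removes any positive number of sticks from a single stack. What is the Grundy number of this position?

In binary:
  0011  (3)
  1000  (8)
  1010  (10)
  0110  (6)
  0110  (6)
  0001  (1)
  ----
  0000  (0)

0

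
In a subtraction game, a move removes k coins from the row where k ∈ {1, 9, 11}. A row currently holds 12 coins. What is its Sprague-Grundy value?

Compute g(0), g(1), … for moves {1, 9, 11}:
k:     0  1  2  3  4  5  6  7  8  9 10 11 12
g(k):  0  1  0  1  0  1  0  1  0  1  0  1  0
So g(12) = 0.

0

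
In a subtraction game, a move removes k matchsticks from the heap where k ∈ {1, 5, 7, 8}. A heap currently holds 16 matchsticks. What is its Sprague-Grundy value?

Compute g(0), g(1), … for moves {1, 5, 7, 8}:
k:     0  1  2  3  4  5  6  7  8  9 10 11 12 13 14 15 16
g(k):  0  1  0  1  0  1  0  1  2  3  2  3  2  3  2  0  1
So g(16) = 1.

1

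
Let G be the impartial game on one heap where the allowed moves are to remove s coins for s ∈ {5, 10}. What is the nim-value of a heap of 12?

2

Grundy values for subtraction set {5, 10}:
k:     0  1  2  3  4  5  6  7  8  9 10 11 12
g(k):  0  0  0  0  0  1  1  1  1  1  2  2  2
So g(12) = 2.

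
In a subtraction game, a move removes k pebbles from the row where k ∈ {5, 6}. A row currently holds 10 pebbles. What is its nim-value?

2

Grundy values for subtraction set {5, 6}:
k:     0  1  2  3  4  5  6  7  8  9 10
g(k):  0  0  0  0  0  1  1  1  1  1  2
So g(10) = 2.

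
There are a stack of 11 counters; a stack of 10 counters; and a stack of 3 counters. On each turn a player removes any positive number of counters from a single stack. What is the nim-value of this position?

Compute the nim-sum pairwise:
11 ⊕ 10 = 1
1 ⊕ 3 = 2

2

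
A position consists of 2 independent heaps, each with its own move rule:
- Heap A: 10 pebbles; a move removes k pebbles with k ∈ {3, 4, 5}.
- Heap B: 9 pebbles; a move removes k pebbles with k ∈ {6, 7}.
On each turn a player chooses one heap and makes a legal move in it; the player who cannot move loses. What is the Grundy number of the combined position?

1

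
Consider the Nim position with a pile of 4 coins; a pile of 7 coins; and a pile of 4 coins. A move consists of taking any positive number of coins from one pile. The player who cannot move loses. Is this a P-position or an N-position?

N-position

Compute the nim-sum pairwise:
4 ^ 7 = 3
3 ^ 4 = 7
The nim-sum is 7 ≠ 0, so this is an N-position: the player to move can win.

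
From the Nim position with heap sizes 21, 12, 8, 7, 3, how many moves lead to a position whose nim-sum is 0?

Compute the nim-sum pairwise:
21 XOR 12 = 25
25 XOR 8 = 17
17 XOR 7 = 22
22 XOR 3 = 21
The overall nim-sum is X = 21. A heap of size p has a winning move iff p XOR X < p (reduce it to p XOR X).
  21: 21 XOR 21 = 0 < 21 — winning move (to 0).
  12: 12 XOR 21 = 25 ≥ 12 — no move.
  8: 8 XOR 21 = 29 ≥ 8 — no move.
  7: 7 XOR 21 = 18 ≥ 7 — no move.
  3: 3 XOR 21 = 22 ≥ 3 — no move.
That gives 1 winning move.

1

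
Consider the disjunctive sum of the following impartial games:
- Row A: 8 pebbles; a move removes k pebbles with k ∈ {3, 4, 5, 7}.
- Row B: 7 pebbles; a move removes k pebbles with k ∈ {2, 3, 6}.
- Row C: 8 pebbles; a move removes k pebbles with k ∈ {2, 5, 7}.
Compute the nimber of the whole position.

1

Grundy values for row A (subtraction set {3, 4, 5, 7}):
g(0) = mex{} = 0
g(1) = mex{} = 0
g(2) = mex{} = 0
g(3) = mex{0} = 1
g(4) = mex{0} = 1
g(5) = mex{0} = 1
g(6) = mex{0,1} = 2
g(7) = mex{0,1} = 2
g(8) = mex{0,1} = 2
So g(8) = 2.
For row B, compute g(0), g(1), … with moves {2, 3, 6}:
k:     0  1  2  3  4  5  6  7
g(k):  0  0  1  1  2  0  3  1
So g(7) = 1.
Build the Grundy sequence for row C with g(k) = mex{g(k−s) : s ∈ {2, 5, 7}, s ≤ k}:
g(0) = mex{} = 0
g(1) = mex{} = 0
g(2) = mex{0} = 1
g(3) = mex{0} = 1
g(4) = mex{1} = 0
g(5) = mex{0,1} = 2
g(6) = mex{0} = 1
g(7) = mex{0,1,2} = 3
g(8) = mex{0,1} = 2
So g(8) = 2.
The value of a disjunctive sum is the nim-sum of the parts.
Combined value = 2 ⊕ 1 ⊕ 2 = 1.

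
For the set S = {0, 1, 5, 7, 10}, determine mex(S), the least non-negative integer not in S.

2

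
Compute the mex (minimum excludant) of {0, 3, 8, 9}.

1

0 is in the set but 1 is not, so the mex is 1.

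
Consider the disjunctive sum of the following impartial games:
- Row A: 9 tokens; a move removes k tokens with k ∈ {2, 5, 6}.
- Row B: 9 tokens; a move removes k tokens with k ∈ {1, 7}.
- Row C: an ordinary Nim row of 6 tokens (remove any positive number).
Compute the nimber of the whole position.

5

Build the Grundy sequence for row A with g(k) = mex{g(k−s) : s ∈ {2, 5, 6}, s ≤ k}:
g(0) = mex{} = 0
g(1) = mex{} = 0
g(2) = mex{0} = 1
g(3) = mex{0} = 1
g(4) = mex{1} = 0
g(5) = mex{0,1} = 2
g(6) = mex{0} = 1
g(7) = mex{0,1,2} = 3
g(8) = mex{1} = 0
g(9) = mex{0,1,3} = 2
So g(9) = 2.
For row B, compute g(0), g(1), … with moves {1, 7}:
g(0) = mex{} = 0
g(1) = mex{0} = 1
g(2) = mex{1} = 0
g(3) = mex{0} = 1
g(4) = mex{1} = 0
g(5) = mex{0} = 1
g(6) = mex{1} = 0
g(7) = mex{0} = 1
g(8) = mex{1} = 0
g(9) = mex{0} = 1
So g(9) = 1.
Row C is a plain Nim row of size 6, so its Grundy value is 6.
The value of a disjunctive sum is the nim-sum of the parts.
Combined value = 2 ⊕ 1 ⊕ 6 = 5.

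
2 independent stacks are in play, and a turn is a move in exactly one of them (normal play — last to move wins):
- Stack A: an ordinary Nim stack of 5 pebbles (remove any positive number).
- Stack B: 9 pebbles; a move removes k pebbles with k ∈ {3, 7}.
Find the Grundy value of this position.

Stack A is a plain Nim stack of size 5, so its Grundy value is 5.
Build the Grundy sequence for stack B with g(k) = mex{g(k−s) : s ∈ {3, 7}, s ≤ k}:
g(0) = mex{} = 0
g(1) = mex{} = 0
g(2) = mex{} = 0
g(3) = mex{0} = 1
g(4) = mex{0} = 1
g(5) = mex{0} = 1
g(6) = mex{1} = 0
g(7) = mex{0,1} = 2
g(8) = mex{0,1} = 2
g(9) = mex{0} = 1
So g(9) = 1.
By the Sprague-Grundy theorem, the Grundy value of a sum of independent games is the XOR of the component values.
Combined value = 5 ⊕ 1 = 4.

4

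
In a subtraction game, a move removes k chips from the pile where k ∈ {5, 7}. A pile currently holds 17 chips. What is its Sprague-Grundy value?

1

Grundy values for subtraction set {5, 7}:
k:     0  1  2  3  4  5  6  7  8  9 10 11 12 13 14 15 16 17
g(k):  0  0  0  0  0  1  1  1  1  1  2  2  0  0  0  0  0  1
So g(17) = 1.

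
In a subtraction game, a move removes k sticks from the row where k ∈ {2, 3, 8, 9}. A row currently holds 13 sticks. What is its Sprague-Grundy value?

Grundy values for subtraction set {2, 3, 8, 9}:
g(0) = mex{} = 0
g(1) = mex{} = 0
g(2) = mex{0} = 1
g(3) = mex{0} = 1
g(4) = mex{0,1} = 2
g(5) = mex{1} = 0
g(6) = mex{1,2} = 0
g(7) = mex{0,2} = 1
g(8) = mex{0} = 1
g(9) = mex{0,1} = 2
g(10) = mex{0,1} = 2
g(11) = mex{1,2} = 0
g(12) = mex{1,2} = 0
g(13) = mex{0,2} = 1
So g(13) = 1.

1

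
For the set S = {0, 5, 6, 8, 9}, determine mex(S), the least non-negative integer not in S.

1

0 is in the set but 1 is not, so the mex is 1.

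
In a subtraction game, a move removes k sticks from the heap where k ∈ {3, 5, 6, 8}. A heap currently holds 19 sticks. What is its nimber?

Compute g(0), g(1), … for moves {3, 5, 6, 8}:
k:     0  1  2  3  4  5  6  7  8  9 10 11 12 13 14 15 16 17 18 19
g(k):  0  0  0  1  1  1  2  2  2  3  3  0  0  0  1  1  1  2  2  2
So g(19) = 2.

2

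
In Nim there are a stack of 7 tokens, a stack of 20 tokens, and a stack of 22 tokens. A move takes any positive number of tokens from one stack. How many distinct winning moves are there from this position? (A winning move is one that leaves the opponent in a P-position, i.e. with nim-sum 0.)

3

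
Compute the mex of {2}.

0

0 is not in the set, so the mex is 0.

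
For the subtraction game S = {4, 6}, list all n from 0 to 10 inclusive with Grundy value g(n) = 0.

Compute g(0), g(1), … for moves {4, 6}:
g(0) = mex{} = 0
g(1) = mex{} = 0
g(2) = mex{} = 0
g(3) = mex{} = 0
g(4) = mex{0} = 1
g(5) = mex{0} = 1
g(6) = mex{0} = 1
g(7) = mex{0} = 1
g(8) = mex{0,1} = 2
g(9) = mex{0,1} = 2
g(10) = mex{1} = 0
The P-positions (g = 0) in 0..10 are 0, 1, 2, 3, 10.

0, 1, 2, 3, 10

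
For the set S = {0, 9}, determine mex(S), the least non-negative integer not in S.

1

0 is in the set but 1 is not, so the mex is 1.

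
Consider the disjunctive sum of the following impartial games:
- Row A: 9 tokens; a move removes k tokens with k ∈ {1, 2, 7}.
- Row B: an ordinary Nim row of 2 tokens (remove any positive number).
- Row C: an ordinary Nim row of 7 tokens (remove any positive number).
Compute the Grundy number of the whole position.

5

Build the Grundy sequence for row A with g(k) = mex{g(k−s) : s ∈ {1, 2, 7}, s ≤ k}:
g(0) = mex{} = 0
g(1) = mex{0} = 1
g(2) = mex{0,1} = 2
g(3) = mex{1,2} = 0
g(4) = mex{0,2} = 1
g(5) = mex{0,1} = 2
g(6) = mex{1,2} = 0
g(7) = mex{0,2} = 1
g(8) = mex{0,1} = 2
g(9) = mex{1,2} = 0
So g(9) = 0.
Row B is a plain Nim row of size 2, so its Grundy value is 2.
Row C is a plain Nim row of size 7, so its Grundy value is 7.
By the Sprague-Grundy theorem, the Grundy value of a sum of independent games is the XOR of the component values.
Combined value = 0 ⊕ 2 ⊕ 7 = 5.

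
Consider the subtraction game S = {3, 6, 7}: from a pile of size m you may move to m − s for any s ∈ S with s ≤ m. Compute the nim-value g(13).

1

Grundy values for subtraction set {3, 6, 7}:
g(0) = mex{} = 0
g(1) = mex{} = 0
g(2) = mex{} = 0
g(3) = mex{0} = 1
g(4) = mex{0} = 1
g(5) = mex{0} = 1
g(6) = mex{0,1} = 2
g(7) = mex{0,1} = 2
g(8) = mex{0,1} = 2
g(9) = mex{0,1,2} = 3
g(10) = mex{1,2} = 0
g(11) = mex{1,2} = 0
g(12) = mex{1,2,3} = 0
g(13) = mex{0,2} = 1
So g(13) = 1.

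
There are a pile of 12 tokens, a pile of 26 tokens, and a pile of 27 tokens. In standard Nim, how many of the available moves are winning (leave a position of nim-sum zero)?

3

Compute the nim-sum pairwise:
12 ⊕ 26 = 22
22 ⊕ 27 = 13
The overall nim-sum is X = 13. A pile of size p has a winning move iff p XOR X < p (reduce it to p XOR X).
  12: 12 XOR 13 = 1 < 12 — winning move (to 1).
  26: 26 XOR 13 = 23 < 26 — winning move (to 23).
  27: 27 XOR 13 = 22 < 27 — winning move (to 22).
That gives 3 winning moves.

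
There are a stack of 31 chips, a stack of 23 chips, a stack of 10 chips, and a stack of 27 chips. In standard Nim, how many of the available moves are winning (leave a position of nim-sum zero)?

Compute the nim-sum pairwise:
31 ^ 23 = 8
8 ^ 10 = 2
2 ^ 27 = 25
The overall nim-sum is X = 25. A stack of size p has a winning move iff p XOR X < p (reduce it to p XOR X).
  31: 31 XOR 25 = 6 < 31 — winning move (to 6).
  23: 23 XOR 25 = 14 < 23 — winning move (to 14).
  10: 10 XOR 25 = 19 ≥ 10 — no move.
  27: 27 XOR 25 = 2 < 27 — winning move (to 2).
That gives 3 winning moves.

3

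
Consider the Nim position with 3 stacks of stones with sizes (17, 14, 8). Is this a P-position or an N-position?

N-position

Compute the nim-sum pairwise:
17 ^ 14 = 31
31 ^ 8 = 23
The nim-sum is 23 ≠ 0, so this is an N-position: the player to move can win.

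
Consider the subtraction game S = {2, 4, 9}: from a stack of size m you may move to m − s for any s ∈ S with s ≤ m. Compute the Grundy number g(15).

Grundy values for subtraction set {2, 4, 9}:
k:     0  1  2  3  4  5  6  7  8  9 10 11 12 13 14 15
g(k):  0  0  1  1  2  2  0  0  1  1  2  2  0  0  1  1
So g(15) = 1.

1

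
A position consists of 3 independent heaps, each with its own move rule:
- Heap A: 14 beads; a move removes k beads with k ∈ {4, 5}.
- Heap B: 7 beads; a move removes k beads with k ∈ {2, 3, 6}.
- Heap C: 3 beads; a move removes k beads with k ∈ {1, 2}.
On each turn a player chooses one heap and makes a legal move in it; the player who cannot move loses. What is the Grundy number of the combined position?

Grundy values for heap A (subtraction set {4, 5}):
g(0) = mex{} = 0
g(1) = mex{} = 0
g(2) = mex{} = 0
g(3) = mex{} = 0
g(4) = mex{0} = 1
g(5) = mex{0} = 1
g(6) = mex{0} = 1
g(7) = mex{0} = 1
g(8) = mex{0,1} = 2
g(9) = mex{1} = 0
g(10) = mex{1} = 0
g(11) = mex{1} = 0
g(12) = mex{1,2} = 0
g(13) = mex{0,2} = 1
g(14) = mex{0} = 1
So g(14) = 1.
Build the Grundy sequence for heap B with g(k) = mex{g(k−s) : s ∈ {2, 3, 6}, s ≤ k}:
g(0) = mex{} = 0
g(1) = mex{} = 0
g(2) = mex{0} = 1
g(3) = mex{0} = 1
g(4) = mex{0,1} = 2
g(5) = mex{1} = 0
g(6) = mex{0,1,2} = 3
g(7) = mex{0,2} = 1
So g(7) = 1.
Grundy values for heap C (subtraction set {1, 2}):
g(0) = mex{} = 0
g(1) = mex{0} = 1
g(2) = mex{0,1} = 2
g(3) = mex{1,2} = 0
So g(3) = 0.
By the Sprague-Grundy theorem, the Grundy value of a sum of independent games is the XOR of the component values.
Combined value = 1 XOR 1 XOR 0 = 0.

0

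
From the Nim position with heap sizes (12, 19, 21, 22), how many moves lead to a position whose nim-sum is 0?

Nim-sum: 12 ^ 19 ^ 21 ^ 22 = 28.
The overall nim-sum is X = 28. A heap of size p has a winning move iff p XOR X < p (reduce it to p XOR X).
  12: 12 XOR 28 = 16 ≥ 12 — no move.
  19: 19 XOR 28 = 15 < 19 — winning move (to 15).
  21: 21 XOR 28 = 9 < 21 — winning move (to 9).
  22: 22 XOR 28 = 10 < 22 — winning move (to 10).
That gives 3 winning moves.

3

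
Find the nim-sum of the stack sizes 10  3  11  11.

Compute the nim-sum pairwise:
10 XOR 3 = 9
9 XOR 11 = 2
2 XOR 11 = 9

9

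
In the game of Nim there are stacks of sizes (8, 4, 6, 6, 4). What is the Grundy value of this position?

8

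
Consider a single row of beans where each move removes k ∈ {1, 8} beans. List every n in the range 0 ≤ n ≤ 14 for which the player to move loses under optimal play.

0, 2, 4, 6, 9, 11, 13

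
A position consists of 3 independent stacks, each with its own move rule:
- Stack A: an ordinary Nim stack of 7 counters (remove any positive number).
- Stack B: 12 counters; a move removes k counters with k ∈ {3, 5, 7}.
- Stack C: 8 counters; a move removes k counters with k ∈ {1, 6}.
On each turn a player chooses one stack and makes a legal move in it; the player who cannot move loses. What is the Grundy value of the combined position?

Stack A is a plain Nim stack of size 7, so its Grundy value is 7.
For stack B, compute g(0), g(1), … with moves {3, 5, 7}:
k:     0  1  2  3  4  5  6  7  8  9 10 11 12
g(k):  0  0  0  1  1  1  2  2  2  3  0  0  0
So g(12) = 0.
For stack C, compute g(0), g(1), … with moves {1, 6}:
k:     0  1  2  3  4  5  6  7  8
g(k):  0  1  0  1  0  1  2  0  1
So g(8) = 1.
The value of a disjunctive sum is the nim-sum of the parts.
Combined value = 7 XOR 0 XOR 1 = 6.

6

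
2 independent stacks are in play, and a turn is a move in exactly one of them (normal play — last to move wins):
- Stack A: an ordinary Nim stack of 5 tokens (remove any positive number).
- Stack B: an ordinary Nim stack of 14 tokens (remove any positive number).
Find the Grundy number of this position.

11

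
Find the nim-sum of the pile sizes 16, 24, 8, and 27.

Bitwise XOR of the heap sizes:
  10000  (16)
  11000  (24)
  01000  (8)
  11011  (27)
  -----
  11011  (27)

27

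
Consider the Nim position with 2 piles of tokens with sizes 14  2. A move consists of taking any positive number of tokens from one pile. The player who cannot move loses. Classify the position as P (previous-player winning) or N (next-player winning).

N-position

Bitwise XOR of the heap sizes:
  1110  (14)
  0010  (2)
  ----
  1100  (12)
The nim-sum is 12 ≠ 0, so this is an N-position: the player to move can win.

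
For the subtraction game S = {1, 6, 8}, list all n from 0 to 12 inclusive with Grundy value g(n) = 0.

Grundy values for subtraction set {1, 6, 8}:
g(0) = mex{} = 0
g(1) = mex{0} = 1
g(2) = mex{1} = 0
g(3) = mex{0} = 1
g(4) = mex{1} = 0
g(5) = mex{0} = 1
g(6) = mex{0,1} = 2
g(7) = mex{1,2} = 0
g(8) = mex{0} = 1
g(9) = mex{1} = 0
g(10) = mex{0} = 1
g(11) = mex{1} = 0
g(12) = mex{0,2} = 1
The P-positions (g = 0) in 0..12 are 0, 2, 4, 7, 9, 11.

0, 2, 4, 7, 9, 11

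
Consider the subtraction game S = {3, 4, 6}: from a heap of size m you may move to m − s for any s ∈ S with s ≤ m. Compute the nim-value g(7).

Grundy values for subtraction set {3, 4, 6}:
k:     0  1  2  3  4  5  6  7
g(k):  0  0  0  1  1  1  2  2
So g(7) = 2.

2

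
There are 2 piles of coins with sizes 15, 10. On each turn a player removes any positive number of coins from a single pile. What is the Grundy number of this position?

5

Nim-sum: 15 XOR 10 = 5.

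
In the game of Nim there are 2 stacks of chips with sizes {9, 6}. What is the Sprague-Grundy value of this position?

15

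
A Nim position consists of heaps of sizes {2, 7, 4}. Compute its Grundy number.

Nim-sum: 2 XOR 7 XOR 4 = 1.

1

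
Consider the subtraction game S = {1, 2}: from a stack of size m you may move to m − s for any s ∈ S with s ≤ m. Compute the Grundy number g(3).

Grundy values for subtraction set {1, 2}:
g(0) = mex{} = 0
g(1) = mex{0} = 1
g(2) = mex{0,1} = 2
g(3) = mex{1,2} = 0
So g(3) = 0.

0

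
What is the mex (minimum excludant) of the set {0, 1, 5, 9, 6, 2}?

3

The values 0, 1, 2 are all present; 3 is the first non-negative integer missing from the set.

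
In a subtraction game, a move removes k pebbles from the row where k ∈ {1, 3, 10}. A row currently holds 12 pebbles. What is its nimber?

Build the Grundy sequence with g(k) = mex{g(k−s) : s ∈ {1, 3, 10}, s ≤ k}:
g(0) = mex{} = 0
g(1) = mex{0} = 1
g(2) = mex{1} = 0
g(3) = mex{0} = 1
g(4) = mex{1} = 0
g(5) = mex{0} = 1
g(6) = mex{1} = 0
g(7) = mex{0} = 1
g(8) = mex{1} = 0
g(9) = mex{0} = 1
g(10) = mex{0,1} = 2
g(11) = mex{0,1,2} = 3
g(12) = mex{0,1,3} = 2
So g(12) = 2.

2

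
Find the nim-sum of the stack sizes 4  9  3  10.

4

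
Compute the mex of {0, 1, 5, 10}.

The values 0, 1 are all present; 2 is the first non-negative integer missing from the set.

2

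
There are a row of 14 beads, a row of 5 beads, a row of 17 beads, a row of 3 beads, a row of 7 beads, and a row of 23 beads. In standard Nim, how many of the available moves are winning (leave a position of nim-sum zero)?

1

Compute the nim-sum pairwise:
14 ⊕ 5 = 11
11 ⊕ 17 = 26
26 ⊕ 3 = 25
25 ⊕ 7 = 30
30 ⊕ 23 = 9
The overall nim-sum is X = 9. A row of size p has a winning move iff p XOR X < p (reduce it to p XOR X).
  14: 14 XOR 9 = 7 < 14 — winning move (to 7).
  5: 5 XOR 9 = 12 ≥ 5 — no move.
  17: 17 XOR 9 = 24 ≥ 17 — no move.
  3: 3 XOR 9 = 10 ≥ 3 — no move.
  7: 7 XOR 9 = 14 ≥ 7 — no move.
  23: 23 XOR 9 = 30 ≥ 23 — no move.
That gives 1 winning move.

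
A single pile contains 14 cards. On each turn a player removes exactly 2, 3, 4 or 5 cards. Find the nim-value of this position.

0

Build the Grundy sequence with g(k) = mex{g(k−s) : s ∈ {2, 3, 4, 5}, s ≤ k}:
g(0) = mex{} = 0
g(1) = mex{} = 0
g(2) = mex{0} = 1
g(3) = mex{0} = 1
g(4) = mex{0,1} = 2
g(5) = mex{0,1} = 2
g(6) = mex{0,1,2} = 3
g(7) = mex{1,2} = 0
g(8) = mex{1,2,3} = 0
g(9) = mex{0,2,3} = 1
g(10) = mex{0,2,3} = 1
g(11) = mex{0,1,3} = 2
g(12) = mex{0,1} = 2
g(13) = mex{0,1,2} = 3
g(14) = mex{1,2} = 0
So g(14) = 0.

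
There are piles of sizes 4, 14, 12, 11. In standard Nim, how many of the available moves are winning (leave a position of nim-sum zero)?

3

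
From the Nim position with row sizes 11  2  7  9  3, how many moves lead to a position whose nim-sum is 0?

1

Nim-sum: 11 ⊕ 2 ⊕ 7 ⊕ 9 ⊕ 3 = 4.
The overall nim-sum is X = 4. A row of size p has a winning move iff p XOR X < p (reduce it to p XOR X).
  11: 11 XOR 4 = 15 ≥ 11 — no move.
  2: 2 XOR 4 = 6 ≥ 2 — no move.
  7: 7 XOR 4 = 3 < 7 — winning move (to 3).
  9: 9 XOR 4 = 13 ≥ 9 — no move.
  3: 3 XOR 4 = 7 ≥ 3 — no move.
That gives 1 winning move.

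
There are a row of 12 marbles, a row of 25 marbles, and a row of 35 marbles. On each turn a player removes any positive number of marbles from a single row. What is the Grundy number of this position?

Bitwise XOR of the heap sizes:
  001100  (12)
  011001  (25)
  100011  (35)
  ------
  110110  (54)

54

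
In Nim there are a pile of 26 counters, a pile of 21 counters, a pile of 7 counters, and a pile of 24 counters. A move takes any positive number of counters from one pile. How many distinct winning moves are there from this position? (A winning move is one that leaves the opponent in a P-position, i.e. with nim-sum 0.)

3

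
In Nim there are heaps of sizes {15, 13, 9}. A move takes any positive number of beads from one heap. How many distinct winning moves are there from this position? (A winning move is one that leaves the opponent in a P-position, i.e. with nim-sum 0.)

3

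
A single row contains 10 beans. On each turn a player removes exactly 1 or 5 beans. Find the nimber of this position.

0

Compute g(0), g(1), … for moves {1, 5}:
k:     0  1  2  3  4  5  6  7  8  9 10
g(k):  0  1  0  1  0  1  0  1  0  1  0
So g(10) = 0.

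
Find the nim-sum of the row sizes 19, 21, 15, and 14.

In binary:
  10011  (19)
  10101  (21)
  01111  (15)
  01110  (14)
  -----
  00111  (7)

7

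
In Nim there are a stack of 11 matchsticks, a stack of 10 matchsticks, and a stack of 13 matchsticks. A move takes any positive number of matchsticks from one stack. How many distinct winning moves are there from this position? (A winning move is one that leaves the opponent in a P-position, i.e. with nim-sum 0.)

Bitwise XOR of the heap sizes:
  1011  (11)
  1010  (10)
  1101  (13)
  ----
  1100  (12)
The overall nim-sum is X = 12. A stack of size p has a winning move iff p XOR X < p (reduce it to p XOR X).
  11: 11 XOR 12 = 7 < 11 — winning move (to 7).
  10: 10 XOR 12 = 6 < 10 — winning move (to 6).
  13: 13 XOR 12 = 1 < 13 — winning move (to 1).
That gives 3 winning moves.

3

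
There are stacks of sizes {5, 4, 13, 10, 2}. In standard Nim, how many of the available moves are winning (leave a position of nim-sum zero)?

3

Nim-sum: 5 XOR 4 XOR 13 XOR 10 XOR 2 = 4.
The overall nim-sum is X = 4. A stack of size p has a winning move iff p XOR X < p (reduce it to p XOR X).
  5: 5 XOR 4 = 1 < 5 — winning move (to 1).
  4: 4 XOR 4 = 0 < 4 — winning move (to 0).
  13: 13 XOR 4 = 9 < 13 — winning move (to 9).
  10: 10 XOR 4 = 14 ≥ 10 — no move.
  2: 2 XOR 4 = 6 ≥ 2 — no move.
That gives 3 winning moves.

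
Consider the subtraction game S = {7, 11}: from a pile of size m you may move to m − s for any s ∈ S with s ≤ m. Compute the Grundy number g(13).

Grundy values for subtraction set {7, 11}:
g(0) = mex{} = 0
g(1) = mex{} = 0
g(2) = mex{} = 0
g(3) = mex{} = 0
g(4) = mex{} = 0
g(5) = mex{} = 0
g(6) = mex{} = 0
g(7) = mex{0} = 1
g(8) = mex{0} = 1
g(9) = mex{0} = 1
g(10) = mex{0} = 1
g(11) = mex{0} = 1
g(12) = mex{0} = 1
g(13) = mex{0} = 1
So g(13) = 1.

1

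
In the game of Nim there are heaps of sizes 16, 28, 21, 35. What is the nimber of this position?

Bitwise XOR of the heap sizes:
  010000  (16)
  011100  (28)
  010101  (21)
  100011  (35)
  ------
  111010  (58)

58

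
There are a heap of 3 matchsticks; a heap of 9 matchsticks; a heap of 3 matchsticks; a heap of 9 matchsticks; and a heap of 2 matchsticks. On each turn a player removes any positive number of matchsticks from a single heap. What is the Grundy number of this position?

2

Write each in binary and XOR column by column:
  0011  (3)
  1001  (9)
  0011  (3)
  1001  (9)
  0010  (2)
  ----
  0010  (2)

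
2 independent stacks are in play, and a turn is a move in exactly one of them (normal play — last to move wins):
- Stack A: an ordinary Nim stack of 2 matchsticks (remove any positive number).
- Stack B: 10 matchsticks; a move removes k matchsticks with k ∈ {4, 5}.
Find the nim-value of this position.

2

Stack A is a plain Nim stack of size 2, so its Grundy value is 2.
Grundy values for stack B (subtraction set {4, 5}):
g(0) = mex{} = 0
g(1) = mex{} = 0
g(2) = mex{} = 0
g(3) = mex{} = 0
g(4) = mex{0} = 1
g(5) = mex{0} = 1
g(6) = mex{0} = 1
g(7) = mex{0} = 1
g(8) = mex{0,1} = 2
g(9) = mex{1} = 0
g(10) = mex{1} = 0
So g(10) = 0.
By the Sprague-Grundy theorem, the Grundy value of a sum of independent games is the XOR of the component values.
Combined value = 2 ⊕ 0 = 2.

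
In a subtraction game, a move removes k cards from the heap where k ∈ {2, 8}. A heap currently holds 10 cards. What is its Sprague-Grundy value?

Build the Grundy sequence with g(k) = mex{g(k−s) : s ∈ {2, 8}, s ≤ k}:
k:     0  1  2  3  4  5  6  7  8  9 10
g(k):  0  0  1  1  0  0  1  1  2  2  0
So g(10) = 0.

0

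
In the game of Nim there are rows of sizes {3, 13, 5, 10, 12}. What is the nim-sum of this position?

13

Write each in binary and XOR column by column:
  0011  (3)
  1101  (13)
  0101  (5)
  1010  (10)
  1100  (12)
  ----
  1101  (13)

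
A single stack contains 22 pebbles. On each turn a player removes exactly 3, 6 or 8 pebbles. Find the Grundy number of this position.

Build the Grundy sequence with g(k) = mex{g(k−s) : s ∈ {3, 6, 8}, s ≤ k}:
k:     0  1  2  3  4  5  6  7  8  9 10 11 12 13 14 15 16 17 18 19 20 21 22
g(k):  0  0  0  1  1  1  2  2  2  3  3  0  0  0  1  1  1  2  2  2  3  3  0
So g(22) = 0.

0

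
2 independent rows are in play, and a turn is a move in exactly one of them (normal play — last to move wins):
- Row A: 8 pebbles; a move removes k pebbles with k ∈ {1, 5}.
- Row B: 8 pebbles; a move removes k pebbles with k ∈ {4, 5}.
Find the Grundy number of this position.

2

Build the Grundy sequence for row A with g(k) = mex{g(k−s) : s ∈ {1, 5}, s ≤ k}:
k:     0  1  2  3  4  5  6  7  8
g(k):  0  1  0  1  0  1  0  1  0
So g(8) = 0.
Grundy values for row B (subtraction set {4, 5}):
g(0) = mex{} = 0
g(1) = mex{} = 0
g(2) = mex{} = 0
g(3) = mex{} = 0
g(4) = mex{0} = 1
g(5) = mex{0} = 1
g(6) = mex{0} = 1
g(7) = mex{0} = 1
g(8) = mex{0,1} = 2
So g(8) = 2.
The value of a disjunctive sum is the nim-sum of the parts.
Combined value = 0 XOR 2 = 2.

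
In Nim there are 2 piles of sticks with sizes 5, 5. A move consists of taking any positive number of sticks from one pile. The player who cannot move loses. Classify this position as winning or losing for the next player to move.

Losing position

Nim-sum: 5 ⊕ 5 = 0.
The nim-sum is 0, so this is a P-position: the player to move is in a losing position under optimal play.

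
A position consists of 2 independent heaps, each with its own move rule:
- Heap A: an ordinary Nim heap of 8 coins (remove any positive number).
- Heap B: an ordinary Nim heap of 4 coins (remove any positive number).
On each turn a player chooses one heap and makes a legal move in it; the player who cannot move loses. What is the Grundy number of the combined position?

12

Heap A is a plain Nim heap of size 8, so its Grundy value is 8.
Heap B is a plain Nim heap of size 4, so its Grundy value is 4.
The value of a disjunctive sum is the nim-sum of the parts.
Combined value = 8 ⊕ 4 = 12.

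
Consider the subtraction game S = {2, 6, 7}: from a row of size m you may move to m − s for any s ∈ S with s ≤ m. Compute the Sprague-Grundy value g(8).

2

Build the Grundy sequence with g(k) = mex{g(k−s) : s ∈ {2, 6, 7}, s ≤ k}:
k:     0  1  2  3  4  5  6  7  8
g(k):  0  0  1  1  0  0  1  1  2
So g(8) = 2.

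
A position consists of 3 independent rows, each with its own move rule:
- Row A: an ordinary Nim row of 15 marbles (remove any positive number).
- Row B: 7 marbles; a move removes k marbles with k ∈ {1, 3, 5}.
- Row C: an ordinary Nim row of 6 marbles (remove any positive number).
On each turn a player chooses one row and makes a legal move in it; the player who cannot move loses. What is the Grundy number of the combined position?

8

Row A is a plain Nim row of size 15, so its Grundy value is 15.
For row B, compute g(0), g(1), … with moves {1, 3, 5}:
k:     0  1  2  3  4  5  6  7
g(k):  0  1  0  1  0  1  0  1
So g(7) = 1.
Row C is a plain Nim row of size 6, so its Grundy value is 6.
The value of a disjunctive sum is the nim-sum of the parts.
Combined value = 15 ⊕ 1 ⊕ 6 = 8.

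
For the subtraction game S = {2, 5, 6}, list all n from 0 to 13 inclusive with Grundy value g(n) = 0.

Grundy values for subtraction set {2, 5, 6}:
k:     0  1  2  3  4  5  6  7  8  9 10 11 12 13
g(k):  0  0  1  1  0  2  1  3  0  2  1  0  0  1
The P-positions (g = 0) in 0..13 are 0, 1, 4, 8, 11, 12.

0, 1, 4, 8, 11, 12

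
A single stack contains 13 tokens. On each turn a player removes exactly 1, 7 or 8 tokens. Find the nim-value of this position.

Compute g(0), g(1), … for moves {1, 7, 8}:
g(0) = mex{} = 0
g(1) = mex{0} = 1
g(2) = mex{1} = 0
g(3) = mex{0} = 1
g(4) = mex{1} = 0
g(5) = mex{0} = 1
g(6) = mex{1} = 0
g(7) = mex{0} = 1
g(8) = mex{0,1} = 2
g(9) = mex{0,1,2} = 3
g(10) = mex{0,1,3} = 2
g(11) = mex{0,1,2} = 3
g(12) = mex{0,1,3} = 2
g(13) = mex{0,1,2} = 3
So g(13) = 3.

3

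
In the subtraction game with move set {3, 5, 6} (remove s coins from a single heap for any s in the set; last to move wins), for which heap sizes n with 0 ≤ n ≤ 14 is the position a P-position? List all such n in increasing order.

0, 1, 2, 9, 10, 11

Grundy values for subtraction set {3, 5, 6}:
k:     0  1  2  3  4  5  6  7  8  9 10 11 12 13 14
g(k):  0  0  0  1  1  1  2  2  2  0  0  0  1  1  1
The P-positions (g = 0) in 0..14 are 0, 1, 2, 9, 10, 11.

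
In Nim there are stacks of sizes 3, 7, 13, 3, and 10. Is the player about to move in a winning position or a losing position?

Nim-sum: 3 ⊕ 7 ⊕ 13 ⊕ 3 ⊕ 10 = 0.
The nim-sum is 0, so this is a P-position: the player to move is in a losing position under optimal play.

Losing position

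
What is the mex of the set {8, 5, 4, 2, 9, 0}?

1

0 is in the set but 1 is not, so the mex is 1.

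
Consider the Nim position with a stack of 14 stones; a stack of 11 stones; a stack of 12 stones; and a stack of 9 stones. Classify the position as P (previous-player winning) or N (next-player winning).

Write each in binary and XOR column by column:
  1110  (14)
  1011  (11)
  1100  (12)
  1001  (9)
  ----
  0000  (0)
The nim-sum is 0, so this is a P-position: the player to move is in a losing position under optimal play.

P-position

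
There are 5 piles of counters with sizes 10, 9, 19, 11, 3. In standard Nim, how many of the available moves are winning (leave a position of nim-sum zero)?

Nim-sum: 10 XOR 9 XOR 19 XOR 11 XOR 3 = 24.
The overall nim-sum is X = 24. A pile of size p has a winning move iff p XOR X < p (reduce it to p XOR X).
  10: 10 XOR 24 = 18 ≥ 10 — no move.
  9: 9 XOR 24 = 17 ≥ 9 — no move.
  19: 19 XOR 24 = 11 < 19 — winning move (to 11).
  11: 11 XOR 24 = 19 ≥ 11 — no move.
  3: 3 XOR 24 = 27 ≥ 3 — no move.
That gives 1 winning move.

1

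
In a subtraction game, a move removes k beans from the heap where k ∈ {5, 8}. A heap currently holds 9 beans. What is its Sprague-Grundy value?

1

Grundy values for subtraction set {5, 8}:
g(0) = mex{} = 0
g(1) = mex{} = 0
g(2) = mex{} = 0
g(3) = mex{} = 0
g(4) = mex{} = 0
g(5) = mex{0} = 1
g(6) = mex{0} = 1
g(7) = mex{0} = 1
g(8) = mex{0} = 1
g(9) = mex{0} = 1
So g(9) = 1.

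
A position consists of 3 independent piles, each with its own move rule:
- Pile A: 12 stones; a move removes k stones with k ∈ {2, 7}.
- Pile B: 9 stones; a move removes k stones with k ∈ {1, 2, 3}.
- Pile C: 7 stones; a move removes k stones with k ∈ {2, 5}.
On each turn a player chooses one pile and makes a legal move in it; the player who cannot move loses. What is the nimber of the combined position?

0

Grundy values for pile A (subtraction set {2, 7}):
g(0) = mex{} = 0
g(1) = mex{} = 0
g(2) = mex{0} = 1
g(3) = mex{0} = 1
g(4) = mex{1} = 0
g(5) = mex{1} = 0
g(6) = mex{0} = 1
g(7) = mex{0} = 1
g(8) = mex{0,1} = 2
g(9) = mex{1} = 0
g(10) = mex{1,2} = 0
g(11) = mex{0} = 1
g(12) = mex{0} = 1
So g(12) = 1.
Grundy values for pile B (subtraction set {1, 2, 3}):
k:     0  1  2  3  4  5  6  7  8  9
g(k):  0  1  2  3  0  1  2  3  0  1
So g(9) = 1.
For pile C, compute g(0), g(1), … with moves {2, 5}:
k:     0  1  2  3  4  5  6  7
g(k):  0  0  1  1  0  2  1  0
So g(7) = 0.
By the Sprague-Grundy theorem, the Grundy value of a sum of independent games is the XOR of the component values.
Combined value = 1 ⊕ 1 ⊕ 0 = 0.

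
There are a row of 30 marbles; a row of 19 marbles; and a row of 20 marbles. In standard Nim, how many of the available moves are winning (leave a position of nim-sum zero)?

3

Compute the nim-sum pairwise:
30 ⊕ 19 = 13
13 ⊕ 20 = 25
The overall nim-sum is X = 25. A row of size p has a winning move iff p XOR X < p (reduce it to p XOR X).
  30: 30 XOR 25 = 7 < 30 — winning move (to 7).
  19: 19 XOR 25 = 10 < 19 — winning move (to 10).
  20: 20 XOR 25 = 13 < 20 — winning move (to 13).
That gives 3 winning moves.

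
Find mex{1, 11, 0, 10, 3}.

2

The values 0, 1 are all present; 2 is the first non-negative integer missing from the set.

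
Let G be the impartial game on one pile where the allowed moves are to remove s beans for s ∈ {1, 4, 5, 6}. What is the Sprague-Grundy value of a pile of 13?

2

Build the Grundy sequence with g(k) = mex{g(k−s) : s ∈ {1, 4, 5, 6}, s ≤ k}:
k:     0  1  2  3  4  5  6  7  8  9 10 11 12 13
g(k):  0  1  0  1  2  3  2  3  4  0  1  0  1  2
So g(13) = 2.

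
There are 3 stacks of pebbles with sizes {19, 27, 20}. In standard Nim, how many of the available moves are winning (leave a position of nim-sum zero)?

3

Compute the nim-sum pairwise:
19 ^ 27 = 8
8 ^ 20 = 28
The overall nim-sum is X = 28. A stack of size p has a winning move iff p XOR X < p (reduce it to p XOR X).
  19: 19 XOR 28 = 15 < 19 — winning move (to 15).
  27: 27 XOR 28 = 7 < 27 — winning move (to 7).
  20: 20 XOR 28 = 8 < 20 — winning move (to 8).
That gives 3 winning moves.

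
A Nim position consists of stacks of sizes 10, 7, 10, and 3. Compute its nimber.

4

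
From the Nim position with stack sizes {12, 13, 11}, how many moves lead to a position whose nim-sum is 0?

Write each in binary and XOR column by column:
  1100  (12)
  1101  (13)
  1011  (11)
  ----
  1010  (10)
The overall nim-sum is X = 10. A stack of size p has a winning move iff p XOR X < p (reduce it to p XOR X).
  12: 12 XOR 10 = 6 < 12 — winning move (to 6).
  13: 13 XOR 10 = 7 < 13 — winning move (to 7).
  11: 11 XOR 10 = 1 < 11 — winning move (to 1).
That gives 3 winning moves.

3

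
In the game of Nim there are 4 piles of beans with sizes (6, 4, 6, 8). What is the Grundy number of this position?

Nim-sum: 6 XOR 4 XOR 6 XOR 8 = 12.

12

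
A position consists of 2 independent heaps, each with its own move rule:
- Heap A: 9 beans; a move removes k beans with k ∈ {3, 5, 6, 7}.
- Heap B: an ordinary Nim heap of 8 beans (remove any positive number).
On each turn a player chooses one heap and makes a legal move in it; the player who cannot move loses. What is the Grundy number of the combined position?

11

For heap A, compute g(0), g(1), … with moves {3, 5, 6, 7}:
g(0) = mex{} = 0
g(1) = mex{} = 0
g(2) = mex{} = 0
g(3) = mex{0} = 1
g(4) = mex{0} = 1
g(5) = mex{0} = 1
g(6) = mex{0,1} = 2
g(7) = mex{0,1} = 2
g(8) = mex{0,1} = 2
g(9) = mex{0,1,2} = 3
So g(9) = 3.
Heap B is a plain Nim heap of size 8, so its Grundy value is 8.
The value of a disjunctive sum is the nim-sum of the parts.
Combined value = 3 ⊕ 8 = 11.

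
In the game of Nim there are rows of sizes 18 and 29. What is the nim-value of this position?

15

Compute the nim-sum pairwise:
18 XOR 29 = 15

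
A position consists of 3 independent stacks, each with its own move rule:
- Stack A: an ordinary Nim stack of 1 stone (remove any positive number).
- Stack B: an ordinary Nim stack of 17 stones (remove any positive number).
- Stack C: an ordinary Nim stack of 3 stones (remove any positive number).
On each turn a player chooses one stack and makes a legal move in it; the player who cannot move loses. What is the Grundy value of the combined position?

19

Stack A is a plain Nim stack of size 1, so its Grundy value is 1.
Stack B is a plain Nim stack of size 17, so its Grundy value is 17.
Stack C is a plain Nim stack of size 3, so its Grundy value is 3.
By the Sprague-Grundy theorem, the Grundy value of a sum of independent games is the XOR of the component values.
Combined value = 1 ⊕ 17 ⊕ 3 = 19.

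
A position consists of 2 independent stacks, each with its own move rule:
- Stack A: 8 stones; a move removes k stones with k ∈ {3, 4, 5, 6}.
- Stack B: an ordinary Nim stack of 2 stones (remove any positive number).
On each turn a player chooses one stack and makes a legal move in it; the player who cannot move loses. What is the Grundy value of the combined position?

Build the Grundy sequence for stack A with g(k) = mex{g(k−s) : s ∈ {3, 4, 5, 6}, s ≤ k}:
k:     0  1  2  3  4  5  6  7  8
g(k):  0  0  0  1  1  1  2  2  2
So g(8) = 2.
Stack B is a plain Nim stack of size 2, so its Grundy value is 2.
The value of a disjunctive sum is the nim-sum of the parts.
Combined value = 2 XOR 2 = 0.

0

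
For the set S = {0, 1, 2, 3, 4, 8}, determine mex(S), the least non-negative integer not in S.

5

The values 0, 1, 2, 3, 4 are all present; 5 is the first non-negative integer missing from the set.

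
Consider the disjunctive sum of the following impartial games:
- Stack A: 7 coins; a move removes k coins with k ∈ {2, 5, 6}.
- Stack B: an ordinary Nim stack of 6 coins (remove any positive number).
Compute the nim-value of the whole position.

5

Grundy values for stack A (subtraction set {2, 5, 6}):
k:     0  1  2  3  4  5  6  7
g(k):  0  0  1  1  0  2  1  3
So g(7) = 3.
Stack B is a plain Nim stack of size 6, so its Grundy value is 6.
The value of a disjunctive sum is the nim-sum of the parts.
Combined value = 3 XOR 6 = 5.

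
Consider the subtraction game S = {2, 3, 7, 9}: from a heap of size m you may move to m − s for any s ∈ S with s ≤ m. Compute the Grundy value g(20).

2

Grundy values for subtraction set {2, 3, 7, 9}:
k:     0  1  2  3  4  5  6  7  8  9 10 11 12 13 14 15 16 17 18 19 20
g(k):  0  0  1  1  2  0  0  1  1  2  2  0  3  1  2  2  0  0  1  1  2
So g(20) = 2.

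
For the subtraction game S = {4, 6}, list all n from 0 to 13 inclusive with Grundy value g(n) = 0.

Grundy values for subtraction set {4, 6}:
k:     0  1  2  3  4  5  6  7  8  9 10 11 12 13
g(k):  0  0  0  0  1  1  1  1  2  2  0  0  0  0
The P-positions (g = 0) in 0..13 are 0, 1, 2, 3, 10, 11, 12, 13.

0, 1, 2, 3, 10, 11, 12, 13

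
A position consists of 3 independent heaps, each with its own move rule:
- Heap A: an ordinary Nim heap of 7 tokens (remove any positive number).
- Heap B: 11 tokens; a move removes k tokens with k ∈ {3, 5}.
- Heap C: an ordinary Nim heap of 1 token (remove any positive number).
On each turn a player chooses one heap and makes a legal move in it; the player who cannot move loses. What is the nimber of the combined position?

7

Heap A is a plain Nim heap of size 7, so its Grundy value is 7.
Grundy values for heap B (subtraction set {3, 5}):
k:     0  1  2  3  4  5  6  7  8  9 10 11
g(k):  0  0  0  1  1  1  2  2  0  0  0  1
So g(11) = 1.
Heap C is a plain Nim heap of size 1, so its Grundy value is 1.
By the Sprague-Grundy theorem, the Grundy value of a sum of independent games is the XOR of the component values.
Combined value = 7 ⊕ 1 ⊕ 1 = 7.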